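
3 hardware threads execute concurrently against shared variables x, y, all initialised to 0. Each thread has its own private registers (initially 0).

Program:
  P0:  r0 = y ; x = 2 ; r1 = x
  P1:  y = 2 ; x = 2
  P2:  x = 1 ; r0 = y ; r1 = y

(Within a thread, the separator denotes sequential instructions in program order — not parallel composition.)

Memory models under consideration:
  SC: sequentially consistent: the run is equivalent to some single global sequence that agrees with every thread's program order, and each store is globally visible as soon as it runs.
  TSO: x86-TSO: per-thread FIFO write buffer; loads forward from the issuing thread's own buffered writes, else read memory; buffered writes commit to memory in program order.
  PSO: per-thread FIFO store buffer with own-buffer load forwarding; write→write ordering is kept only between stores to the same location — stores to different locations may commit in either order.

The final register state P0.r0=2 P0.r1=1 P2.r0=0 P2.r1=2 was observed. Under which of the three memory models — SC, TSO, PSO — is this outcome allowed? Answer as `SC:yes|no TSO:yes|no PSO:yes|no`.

SC:no TSO:yes PSO:yes

outcome vector order: (P0.r0,P0.r1,P2.r0,P2.r1)
under SC → <0 1 0 0> <0 1 0 2> <0 1 2 2> <0 2 0 0> <0 2 0 2> <0 2 2 2> <2 1 2 2> <2 2 0 0> <2 2 0 2> <2 2 2 2>
under TSO → <0 1 0 0> <0 1 0 2> <0 1 2 2> <0 2 0 0> <0 2 0 2> <0 2 2 2> <2 1 0 0> <2 1 0 2> <2 1 2 2> <2 2 0 0> <2 2 0 2> <2 2 2 2>
under PSO → <0 1 0 0> <0 1 0 2> <0 1 2 2> <0 2 0 0> <0 2 0 2> <0 2 2 2> <2 1 0 0> <2 1 0 2> <2 1 2 2> <2 2 0 0> <2 2 0 2> <2 2 2 2>
target <2 1 0 2> ∈ {TSO,PSO}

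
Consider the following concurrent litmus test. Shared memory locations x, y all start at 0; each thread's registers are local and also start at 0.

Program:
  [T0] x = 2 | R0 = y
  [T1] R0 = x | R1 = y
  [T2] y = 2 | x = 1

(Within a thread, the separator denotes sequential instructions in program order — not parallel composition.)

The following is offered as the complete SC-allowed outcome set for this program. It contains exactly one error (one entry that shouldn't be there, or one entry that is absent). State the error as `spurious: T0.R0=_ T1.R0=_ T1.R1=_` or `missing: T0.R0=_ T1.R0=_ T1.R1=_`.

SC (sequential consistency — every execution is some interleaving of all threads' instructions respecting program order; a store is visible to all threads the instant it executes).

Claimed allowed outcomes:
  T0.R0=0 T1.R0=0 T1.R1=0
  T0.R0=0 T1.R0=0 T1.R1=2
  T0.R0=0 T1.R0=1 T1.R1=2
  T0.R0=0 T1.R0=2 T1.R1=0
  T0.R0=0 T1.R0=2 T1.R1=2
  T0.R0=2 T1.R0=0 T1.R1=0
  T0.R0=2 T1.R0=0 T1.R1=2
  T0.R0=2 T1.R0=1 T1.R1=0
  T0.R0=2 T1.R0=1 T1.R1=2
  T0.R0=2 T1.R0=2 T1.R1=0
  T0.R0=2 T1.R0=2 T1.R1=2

spurious: T0.R0=2 T1.R0=1 T1.R1=0

outcome vector order: (T0.R0,T1.R0,T1.R1)
[SC] allowed = {000; 002; 012; 020; 022; 200; 202; 212; 220; 222}
claimed∖SC = {210}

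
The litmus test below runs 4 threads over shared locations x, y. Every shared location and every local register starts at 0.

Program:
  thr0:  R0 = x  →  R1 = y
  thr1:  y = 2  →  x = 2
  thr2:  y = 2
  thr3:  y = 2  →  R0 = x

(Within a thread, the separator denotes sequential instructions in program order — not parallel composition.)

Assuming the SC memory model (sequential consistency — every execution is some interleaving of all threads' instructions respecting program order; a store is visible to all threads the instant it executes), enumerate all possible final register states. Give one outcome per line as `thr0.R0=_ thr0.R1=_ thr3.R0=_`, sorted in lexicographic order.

thr0.R0=0 thr0.R1=0 thr3.R0=0
thr0.R0=0 thr0.R1=0 thr3.R0=2
thr0.R0=0 thr0.R1=2 thr3.R0=0
thr0.R0=0 thr0.R1=2 thr3.R0=2
thr0.R0=2 thr0.R1=2 thr3.R0=0
thr0.R0=2 thr0.R1=2 thr3.R0=2

outcome vector order: (thr0.R0,thr0.R1,thr3.R0)
|SC outcomes| = 6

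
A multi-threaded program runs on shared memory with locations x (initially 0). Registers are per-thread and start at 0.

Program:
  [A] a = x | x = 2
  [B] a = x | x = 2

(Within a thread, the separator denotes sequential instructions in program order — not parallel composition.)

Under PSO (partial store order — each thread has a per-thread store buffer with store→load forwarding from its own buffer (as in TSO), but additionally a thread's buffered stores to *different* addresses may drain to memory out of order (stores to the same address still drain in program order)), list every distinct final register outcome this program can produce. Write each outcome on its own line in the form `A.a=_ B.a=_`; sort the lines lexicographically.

A.a=0 B.a=0
A.a=0 B.a=2
A.a=2 B.a=0

outcome vector order: (A.a,B.a)
|PSO outcomes| = 3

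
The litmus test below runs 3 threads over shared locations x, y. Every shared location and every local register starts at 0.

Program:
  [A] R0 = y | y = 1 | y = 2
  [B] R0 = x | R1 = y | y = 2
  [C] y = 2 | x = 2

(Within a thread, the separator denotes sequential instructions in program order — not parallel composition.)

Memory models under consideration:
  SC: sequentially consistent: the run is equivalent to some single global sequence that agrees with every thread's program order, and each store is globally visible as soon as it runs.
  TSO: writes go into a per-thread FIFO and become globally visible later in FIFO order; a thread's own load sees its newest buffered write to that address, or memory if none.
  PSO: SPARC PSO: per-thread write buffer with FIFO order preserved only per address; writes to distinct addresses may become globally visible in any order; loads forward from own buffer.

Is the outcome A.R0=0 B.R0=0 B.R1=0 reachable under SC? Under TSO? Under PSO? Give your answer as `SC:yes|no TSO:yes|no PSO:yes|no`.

SC:yes TSO:yes PSO:yes

outcome vector order: (A.R0,B.R0,B.R1)
SC (10): 000, 001, 002, 021, 022, 200, 201, 202, 221, 222
TSO (10): 000, 001, 002, 021, 022, 200, 201, 202, 221, 222
PSO (12): 000, 001, 002, 020, 021, 022, 200, 201, 202, 220, 221, 222
target 000 ∈ {SC,TSO,PSO}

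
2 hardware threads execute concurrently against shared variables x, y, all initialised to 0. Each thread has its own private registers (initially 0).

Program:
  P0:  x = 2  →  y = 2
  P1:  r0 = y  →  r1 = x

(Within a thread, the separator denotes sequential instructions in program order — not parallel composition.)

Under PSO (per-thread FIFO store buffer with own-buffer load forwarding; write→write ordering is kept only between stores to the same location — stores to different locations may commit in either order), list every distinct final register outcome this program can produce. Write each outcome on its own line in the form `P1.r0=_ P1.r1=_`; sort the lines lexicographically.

P1.r0=0 P1.r1=0
P1.r0=0 P1.r1=2
P1.r0=2 P1.r1=0
P1.r0=2 P1.r1=2

outcome vector order: (P1.r0,P1.r1)
|PSO outcomes| = 4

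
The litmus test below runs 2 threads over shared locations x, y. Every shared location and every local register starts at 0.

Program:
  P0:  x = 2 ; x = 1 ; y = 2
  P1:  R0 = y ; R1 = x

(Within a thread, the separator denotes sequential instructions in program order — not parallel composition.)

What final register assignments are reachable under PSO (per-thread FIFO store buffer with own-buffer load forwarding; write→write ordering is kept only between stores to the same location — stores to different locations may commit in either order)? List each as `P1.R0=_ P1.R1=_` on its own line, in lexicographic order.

outcome vector order: (P1.R0,P1.R1)
|PSO outcomes| = 6

P1.R0=0 P1.R1=0
P1.R0=0 P1.R1=1
P1.R0=0 P1.R1=2
P1.R0=2 P1.R1=0
P1.R0=2 P1.R1=1
P1.R0=2 P1.R1=2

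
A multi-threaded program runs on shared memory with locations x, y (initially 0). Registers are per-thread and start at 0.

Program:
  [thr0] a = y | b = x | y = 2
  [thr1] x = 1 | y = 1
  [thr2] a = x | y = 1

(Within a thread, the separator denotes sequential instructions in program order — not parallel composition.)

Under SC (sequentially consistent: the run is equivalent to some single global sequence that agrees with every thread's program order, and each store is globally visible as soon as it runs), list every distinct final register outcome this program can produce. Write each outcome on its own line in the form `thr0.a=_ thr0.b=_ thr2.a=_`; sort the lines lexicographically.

thr0.a=0 thr0.b=0 thr2.a=0
thr0.a=0 thr0.b=0 thr2.a=1
thr0.a=0 thr0.b=1 thr2.a=0
thr0.a=0 thr0.b=1 thr2.a=1
thr0.a=1 thr0.b=0 thr2.a=0
thr0.a=1 thr0.b=1 thr2.a=0
thr0.a=1 thr0.b=1 thr2.a=1

outcome vector order: (thr0.a,thr0.b,thr2.a)
|SC outcomes| = 7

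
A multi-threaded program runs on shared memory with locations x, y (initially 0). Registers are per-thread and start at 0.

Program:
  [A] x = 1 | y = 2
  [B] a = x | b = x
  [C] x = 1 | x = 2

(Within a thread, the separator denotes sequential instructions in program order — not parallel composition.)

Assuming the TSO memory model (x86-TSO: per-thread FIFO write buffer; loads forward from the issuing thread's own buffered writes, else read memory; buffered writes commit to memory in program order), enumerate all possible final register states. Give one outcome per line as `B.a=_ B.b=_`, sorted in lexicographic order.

outcome vector order: (B.a,B.b)
|TSO outcomes| = 7

B.a=0 B.b=0
B.a=0 B.b=1
B.a=0 B.b=2
B.a=1 B.b=1
B.a=1 B.b=2
B.a=2 B.b=1
B.a=2 B.b=2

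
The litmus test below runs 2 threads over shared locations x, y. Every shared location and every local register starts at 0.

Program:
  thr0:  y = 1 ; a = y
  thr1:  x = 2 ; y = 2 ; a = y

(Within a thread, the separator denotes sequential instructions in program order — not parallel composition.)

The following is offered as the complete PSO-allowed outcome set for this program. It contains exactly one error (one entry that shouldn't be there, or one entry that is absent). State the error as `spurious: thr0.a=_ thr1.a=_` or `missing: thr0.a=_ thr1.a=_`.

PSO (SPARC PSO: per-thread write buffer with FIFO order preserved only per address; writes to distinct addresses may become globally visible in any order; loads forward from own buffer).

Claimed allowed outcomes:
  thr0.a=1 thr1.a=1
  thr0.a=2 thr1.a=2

outcome vector order: (thr0.a,thr1.a)
[PSO] allowed = {<1 1>; <1 2>; <2 2>}
PSO∖claimed = {<1 2>}

missing: thr0.a=1 thr1.a=2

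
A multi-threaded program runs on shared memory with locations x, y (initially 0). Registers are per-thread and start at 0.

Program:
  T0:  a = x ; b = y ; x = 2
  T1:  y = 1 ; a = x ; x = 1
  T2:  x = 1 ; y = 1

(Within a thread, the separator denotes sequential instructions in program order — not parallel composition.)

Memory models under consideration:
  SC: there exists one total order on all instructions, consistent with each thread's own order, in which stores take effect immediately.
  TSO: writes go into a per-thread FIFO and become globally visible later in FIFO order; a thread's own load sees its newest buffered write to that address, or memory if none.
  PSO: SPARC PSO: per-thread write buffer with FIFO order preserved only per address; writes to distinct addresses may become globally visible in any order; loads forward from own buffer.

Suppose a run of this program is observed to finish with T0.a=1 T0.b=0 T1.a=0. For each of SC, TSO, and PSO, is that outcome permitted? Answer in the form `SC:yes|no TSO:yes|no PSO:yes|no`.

SC:no TSO:yes PSO:yes

outcome vector order: (T0.a,T0.b,T1.a)
SC (11): <0 0 0>, <0 0 1>, <0 0 2>, <0 1 0>, <0 1 1>, <0 1 2>, <1 0 1>, <1 0 2>, <1 1 0>, <1 1 1>, <1 1 2>
TSO (12): <0 0 0>, <0 0 1>, <0 0 2>, <0 1 0>, <0 1 1>, <0 1 2>, <1 0 0>, <1 0 1>, <1 0 2>, <1 1 0>, <1 1 1>, <1 1 2>
PSO (12): <0 0 0>, <0 0 1>, <0 0 2>, <0 1 0>, <0 1 1>, <0 1 2>, <1 0 0>, <1 0 1>, <1 0 2>, <1 1 0>, <1 1 1>, <1 1 2>
target <1 0 0> ∈ {TSO,PSO}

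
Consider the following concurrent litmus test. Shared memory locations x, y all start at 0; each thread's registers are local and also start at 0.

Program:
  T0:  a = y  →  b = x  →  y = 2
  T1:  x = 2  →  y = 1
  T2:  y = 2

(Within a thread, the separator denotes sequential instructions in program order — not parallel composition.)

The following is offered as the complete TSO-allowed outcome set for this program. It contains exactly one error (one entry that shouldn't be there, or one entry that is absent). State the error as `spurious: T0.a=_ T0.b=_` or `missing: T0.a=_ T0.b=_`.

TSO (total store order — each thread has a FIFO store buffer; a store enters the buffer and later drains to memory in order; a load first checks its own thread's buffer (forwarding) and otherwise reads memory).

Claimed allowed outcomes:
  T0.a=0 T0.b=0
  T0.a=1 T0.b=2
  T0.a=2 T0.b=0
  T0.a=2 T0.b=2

outcome vector order: (T0.a,T0.b)
TSO (5): 0/0; 0/2; 1/2; 2/0; 2/2
TSO∖claimed = {0/2}

missing: T0.a=0 T0.b=2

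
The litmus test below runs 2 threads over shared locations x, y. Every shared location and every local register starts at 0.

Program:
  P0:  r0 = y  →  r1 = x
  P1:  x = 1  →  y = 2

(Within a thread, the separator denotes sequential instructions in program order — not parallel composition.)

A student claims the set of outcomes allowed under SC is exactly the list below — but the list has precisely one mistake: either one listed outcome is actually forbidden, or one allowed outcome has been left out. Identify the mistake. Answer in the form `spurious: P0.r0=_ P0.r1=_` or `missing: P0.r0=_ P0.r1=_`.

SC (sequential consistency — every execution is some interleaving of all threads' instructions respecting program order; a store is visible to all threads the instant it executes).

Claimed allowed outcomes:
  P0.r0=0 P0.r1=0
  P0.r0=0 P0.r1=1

outcome vector order: (P0.r0,P0.r1)
SC (3): (0,0), (0,1), (2,1)
SC∖claimed = {(2,1)}

missing: P0.r0=2 P0.r1=1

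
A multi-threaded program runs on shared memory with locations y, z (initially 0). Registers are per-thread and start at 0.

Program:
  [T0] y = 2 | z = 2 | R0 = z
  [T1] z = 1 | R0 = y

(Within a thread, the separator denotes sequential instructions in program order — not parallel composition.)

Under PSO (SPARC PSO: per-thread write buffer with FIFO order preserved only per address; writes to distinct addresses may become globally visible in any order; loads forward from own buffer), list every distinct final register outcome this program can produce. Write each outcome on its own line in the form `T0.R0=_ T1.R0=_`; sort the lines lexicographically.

T0.R0=1 T1.R0=0
T0.R0=1 T1.R0=2
T0.R0=2 T1.R0=0
T0.R0=2 T1.R0=2

outcome vector order: (T0.R0,T1.R0)
|PSO outcomes| = 4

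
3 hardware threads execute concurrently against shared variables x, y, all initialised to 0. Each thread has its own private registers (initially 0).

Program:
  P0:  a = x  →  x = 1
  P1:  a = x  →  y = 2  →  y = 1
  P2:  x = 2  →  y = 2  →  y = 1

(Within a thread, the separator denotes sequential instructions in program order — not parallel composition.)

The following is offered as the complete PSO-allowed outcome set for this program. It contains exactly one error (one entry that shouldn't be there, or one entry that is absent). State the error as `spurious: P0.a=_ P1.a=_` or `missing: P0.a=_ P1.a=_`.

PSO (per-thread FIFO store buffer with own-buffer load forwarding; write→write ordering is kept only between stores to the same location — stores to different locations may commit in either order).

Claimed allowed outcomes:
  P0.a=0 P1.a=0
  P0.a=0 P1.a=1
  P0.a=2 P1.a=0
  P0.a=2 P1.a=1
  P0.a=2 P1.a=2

outcome vector order: (P0.a,P1.a)
PSO: 6 outcomes — {(0,0) (0,1) (0,2) (2,0) (2,1) (2,2)}
PSO∖claimed = {(0,2)}

missing: P0.a=0 P1.a=2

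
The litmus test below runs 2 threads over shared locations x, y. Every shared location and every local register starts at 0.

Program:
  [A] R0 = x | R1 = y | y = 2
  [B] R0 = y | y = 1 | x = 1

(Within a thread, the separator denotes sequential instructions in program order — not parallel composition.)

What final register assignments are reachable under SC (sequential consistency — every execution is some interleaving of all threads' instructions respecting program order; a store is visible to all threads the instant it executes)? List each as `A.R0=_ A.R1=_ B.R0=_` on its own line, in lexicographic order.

outcome vector order: (A.R0,A.R1,B.R0)
|SC outcomes| = 4

A.R0=0 A.R1=0 B.R0=0
A.R0=0 A.R1=0 B.R0=2
A.R0=0 A.R1=1 B.R0=0
A.R0=1 A.R1=1 B.R0=0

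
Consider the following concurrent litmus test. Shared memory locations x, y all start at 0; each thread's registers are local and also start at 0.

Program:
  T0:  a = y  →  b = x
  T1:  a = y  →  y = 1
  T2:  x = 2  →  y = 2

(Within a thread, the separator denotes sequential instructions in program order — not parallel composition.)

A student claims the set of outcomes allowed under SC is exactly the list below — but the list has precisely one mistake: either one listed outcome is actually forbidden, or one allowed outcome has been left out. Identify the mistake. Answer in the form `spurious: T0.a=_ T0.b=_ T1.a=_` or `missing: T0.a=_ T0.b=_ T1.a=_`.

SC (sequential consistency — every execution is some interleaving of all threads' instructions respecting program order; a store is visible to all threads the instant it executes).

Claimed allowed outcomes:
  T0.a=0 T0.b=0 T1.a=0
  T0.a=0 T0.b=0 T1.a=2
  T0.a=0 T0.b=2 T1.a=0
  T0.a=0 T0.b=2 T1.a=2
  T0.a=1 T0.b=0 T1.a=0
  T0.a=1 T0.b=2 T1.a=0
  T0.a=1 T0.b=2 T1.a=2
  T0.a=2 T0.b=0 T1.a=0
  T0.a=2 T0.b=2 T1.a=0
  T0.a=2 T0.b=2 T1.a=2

spurious: T0.a=2 T0.b=0 T1.a=0

outcome vector order: (T0.a,T0.b,T1.a)
[SC] allowed = {(0,0,0); (0,0,2); (0,2,0); (0,2,2); (1,0,0); (1,2,0); (1,2,2); (2,2,0); (2,2,2)}
claimed∖SC = {(2,0,0)}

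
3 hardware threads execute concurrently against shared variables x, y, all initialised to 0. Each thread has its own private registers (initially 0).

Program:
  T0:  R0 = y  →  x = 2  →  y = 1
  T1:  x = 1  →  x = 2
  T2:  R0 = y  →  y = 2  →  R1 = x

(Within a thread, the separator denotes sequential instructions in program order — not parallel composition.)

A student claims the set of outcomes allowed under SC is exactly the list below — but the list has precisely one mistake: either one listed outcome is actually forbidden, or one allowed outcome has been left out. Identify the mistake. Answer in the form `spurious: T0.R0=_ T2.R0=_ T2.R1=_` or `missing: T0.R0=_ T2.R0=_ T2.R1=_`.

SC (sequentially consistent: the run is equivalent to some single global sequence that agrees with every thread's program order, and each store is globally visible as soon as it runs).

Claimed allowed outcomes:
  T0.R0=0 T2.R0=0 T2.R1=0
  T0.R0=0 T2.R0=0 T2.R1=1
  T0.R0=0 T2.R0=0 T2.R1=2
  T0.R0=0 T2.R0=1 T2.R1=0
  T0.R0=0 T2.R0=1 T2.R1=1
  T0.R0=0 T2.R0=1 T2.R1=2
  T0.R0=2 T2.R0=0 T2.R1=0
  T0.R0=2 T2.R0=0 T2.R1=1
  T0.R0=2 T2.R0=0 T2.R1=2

outcome vector order: (T0.R0,T2.R0,T2.R1)
SC (8): (0,0,0) (0,0,1) (0,0,2) (0,1,1) (0,1,2) (2,0,0) (2,0,1) (2,0,2)
claimed∖SC = {(0,1,0)}

spurious: T0.R0=0 T2.R0=1 T2.R1=0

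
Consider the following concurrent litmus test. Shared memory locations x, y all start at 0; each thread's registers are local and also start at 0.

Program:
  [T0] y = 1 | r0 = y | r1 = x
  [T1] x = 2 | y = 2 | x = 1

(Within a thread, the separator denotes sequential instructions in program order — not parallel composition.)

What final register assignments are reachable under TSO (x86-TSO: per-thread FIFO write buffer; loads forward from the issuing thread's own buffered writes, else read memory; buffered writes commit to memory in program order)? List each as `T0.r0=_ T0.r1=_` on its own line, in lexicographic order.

outcome vector order: (T0.r0,T0.r1)
|TSO outcomes| = 5

T0.r0=1 T0.r1=0
T0.r0=1 T0.r1=1
T0.r0=1 T0.r1=2
T0.r0=2 T0.r1=1
T0.r0=2 T0.r1=2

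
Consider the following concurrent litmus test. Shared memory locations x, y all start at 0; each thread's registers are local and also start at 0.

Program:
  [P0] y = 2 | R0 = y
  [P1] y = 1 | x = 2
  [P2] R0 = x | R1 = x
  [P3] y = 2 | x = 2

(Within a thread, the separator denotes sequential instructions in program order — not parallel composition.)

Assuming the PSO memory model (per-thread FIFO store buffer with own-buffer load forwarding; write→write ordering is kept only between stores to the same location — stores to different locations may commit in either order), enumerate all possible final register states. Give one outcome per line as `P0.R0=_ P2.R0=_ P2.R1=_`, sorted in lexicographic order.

P0.R0=1 P2.R0=0 P2.R1=0
P0.R0=1 P2.R0=0 P2.R1=2
P0.R0=1 P2.R0=2 P2.R1=2
P0.R0=2 P2.R0=0 P2.R1=0
P0.R0=2 P2.R0=0 P2.R1=2
P0.R0=2 P2.R0=2 P2.R1=2

outcome vector order: (P0.R0,P2.R0,P2.R1)
|PSO outcomes| = 6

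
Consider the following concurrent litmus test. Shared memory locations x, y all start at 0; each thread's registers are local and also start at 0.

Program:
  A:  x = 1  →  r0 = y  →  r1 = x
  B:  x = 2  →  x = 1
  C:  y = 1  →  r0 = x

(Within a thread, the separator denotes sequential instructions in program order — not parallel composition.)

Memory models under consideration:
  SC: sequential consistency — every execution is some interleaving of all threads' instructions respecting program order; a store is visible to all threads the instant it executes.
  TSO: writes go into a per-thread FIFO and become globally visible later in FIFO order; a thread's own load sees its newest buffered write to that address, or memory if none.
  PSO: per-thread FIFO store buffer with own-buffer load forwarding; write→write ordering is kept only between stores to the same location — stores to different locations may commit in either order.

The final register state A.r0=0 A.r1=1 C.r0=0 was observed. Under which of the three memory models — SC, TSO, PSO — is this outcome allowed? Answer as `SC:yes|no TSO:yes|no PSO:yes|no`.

SC:no TSO:yes PSO:yes

outcome vector order: (A.r0,A.r1,C.r0)
SC: 10 outcomes — {<0 1 1> <0 1 2> <0 2 1> <0 2 2> <1 1 0> <1 1 1> <1 1 2> <1 2 0> <1 2 1> <1 2 2>}
TSO: 12 outcomes — {<0 1 0> <0 1 1> <0 1 2> <0 2 0> <0 2 1> <0 2 2> <1 1 0> <1 1 1> <1 1 2> <1 2 0> <1 2 1> <1 2 2>}
PSO: 12 outcomes — {<0 1 0> <0 1 1> <0 1 2> <0 2 0> <0 2 1> <0 2 2> <1 1 0> <1 1 1> <1 1 2> <1 2 0> <1 2 1> <1 2 2>}
target <0 1 0> ∈ {TSO,PSO}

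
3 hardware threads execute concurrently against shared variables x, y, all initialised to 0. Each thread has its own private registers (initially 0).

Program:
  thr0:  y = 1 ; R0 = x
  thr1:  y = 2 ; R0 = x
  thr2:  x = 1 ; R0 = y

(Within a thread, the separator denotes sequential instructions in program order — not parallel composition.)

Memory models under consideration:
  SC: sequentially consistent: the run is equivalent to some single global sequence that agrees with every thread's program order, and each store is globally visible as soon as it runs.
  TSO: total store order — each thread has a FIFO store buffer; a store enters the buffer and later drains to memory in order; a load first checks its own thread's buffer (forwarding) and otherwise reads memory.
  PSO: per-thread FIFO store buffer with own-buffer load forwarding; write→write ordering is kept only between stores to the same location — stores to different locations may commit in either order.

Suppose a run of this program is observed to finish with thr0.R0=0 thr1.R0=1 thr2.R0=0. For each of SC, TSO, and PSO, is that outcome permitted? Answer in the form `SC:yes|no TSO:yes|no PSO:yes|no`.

outcome vector order: (thr0.R0,thr1.R0,thr2.R0)
SC (9): (0,0,1), (0,0,2), (0,1,1), (0,1,2), (1,0,1), (1,0,2), (1,1,0), (1,1,1), (1,1,2)
TSO (12): (0,0,0), (0,0,1), (0,0,2), (0,1,0), (0,1,1), (0,1,2), (1,0,0), (1,0,1), (1,0,2), (1,1,0), (1,1,1), (1,1,2)
PSO (12): (0,0,0), (0,0,1), (0,0,2), (0,1,0), (0,1,1), (0,1,2), (1,0,0), (1,0,1), (1,0,2), (1,1,0), (1,1,1), (1,1,2)
target (0,1,0) ∈ {TSO,PSO}

SC:no TSO:yes PSO:yes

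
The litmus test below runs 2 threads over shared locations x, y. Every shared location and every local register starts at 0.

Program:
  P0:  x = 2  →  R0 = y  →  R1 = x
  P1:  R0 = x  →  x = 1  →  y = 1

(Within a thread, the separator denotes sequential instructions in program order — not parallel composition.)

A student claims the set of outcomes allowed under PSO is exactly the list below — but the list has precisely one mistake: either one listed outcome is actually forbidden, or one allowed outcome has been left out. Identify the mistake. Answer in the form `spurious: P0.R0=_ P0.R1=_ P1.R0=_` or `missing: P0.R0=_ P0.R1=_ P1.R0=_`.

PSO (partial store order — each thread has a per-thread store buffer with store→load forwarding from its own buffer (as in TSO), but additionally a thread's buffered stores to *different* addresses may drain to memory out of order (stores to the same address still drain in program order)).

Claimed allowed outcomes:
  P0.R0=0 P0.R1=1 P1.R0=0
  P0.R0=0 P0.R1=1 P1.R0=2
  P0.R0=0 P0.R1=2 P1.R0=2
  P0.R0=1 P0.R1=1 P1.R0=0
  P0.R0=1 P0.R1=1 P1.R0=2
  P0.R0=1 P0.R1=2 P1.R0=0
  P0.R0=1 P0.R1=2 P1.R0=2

missing: P0.R0=0 P0.R1=2 P1.R0=0

outcome vector order: (P0.R0,P0.R1,P1.R0)
PSO: 8 outcomes — {<0 1 0>; <0 1 2>; <0 2 0>; <0 2 2>; <1 1 0>; <1 1 2>; <1 2 0>; <1 2 2>}
PSO∖claimed = {<0 2 0>}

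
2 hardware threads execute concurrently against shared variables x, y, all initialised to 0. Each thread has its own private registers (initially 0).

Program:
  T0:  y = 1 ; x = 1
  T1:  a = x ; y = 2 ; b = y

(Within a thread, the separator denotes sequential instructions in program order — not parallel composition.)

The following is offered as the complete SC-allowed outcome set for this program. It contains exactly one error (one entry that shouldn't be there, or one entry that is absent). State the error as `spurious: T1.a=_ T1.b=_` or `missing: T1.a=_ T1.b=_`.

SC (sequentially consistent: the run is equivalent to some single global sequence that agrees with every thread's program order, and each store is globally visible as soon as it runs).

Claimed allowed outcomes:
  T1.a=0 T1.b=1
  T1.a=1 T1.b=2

outcome vector order: (T1.a,T1.b)
under SC → 0/1 0/2 1/2
SC∖claimed = {0/2}

missing: T1.a=0 T1.b=2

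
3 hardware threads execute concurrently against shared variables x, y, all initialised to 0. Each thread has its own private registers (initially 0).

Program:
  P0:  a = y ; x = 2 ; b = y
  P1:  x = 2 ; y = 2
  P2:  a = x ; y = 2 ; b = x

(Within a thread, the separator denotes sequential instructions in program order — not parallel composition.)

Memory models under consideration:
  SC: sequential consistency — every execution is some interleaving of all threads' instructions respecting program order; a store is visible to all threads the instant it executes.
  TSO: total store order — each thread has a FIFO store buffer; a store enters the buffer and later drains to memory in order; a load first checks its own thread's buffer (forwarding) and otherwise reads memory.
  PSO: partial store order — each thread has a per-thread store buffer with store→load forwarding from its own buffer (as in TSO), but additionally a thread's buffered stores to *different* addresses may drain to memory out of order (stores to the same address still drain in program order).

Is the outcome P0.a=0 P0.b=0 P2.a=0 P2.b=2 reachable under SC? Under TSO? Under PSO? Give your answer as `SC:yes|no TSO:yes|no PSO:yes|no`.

SC:yes TSO:yes PSO:yes

outcome vector order: (P0.a,P0.b,P2.a,P2.b)
SC (8): <0 0 0 2> <0 0 2 2> <0 2 0 0> <0 2 0 2> <0 2 2 2> <2 2 0 0> <2 2 0 2> <2 2 2 2>
TSO (9): <0 0 0 0> <0 0 0 2> <0 0 2 2> <0 2 0 0> <0 2 0 2> <0 2 2 2> <2 2 0 0> <2 2 0 2> <2 2 2 2>
PSO (9): <0 0 0 0> <0 0 0 2> <0 0 2 2> <0 2 0 0> <0 2 0 2> <0 2 2 2> <2 2 0 0> <2 2 0 2> <2 2 2 2>
target <0 0 0 2> ∈ {SC,TSO,PSO}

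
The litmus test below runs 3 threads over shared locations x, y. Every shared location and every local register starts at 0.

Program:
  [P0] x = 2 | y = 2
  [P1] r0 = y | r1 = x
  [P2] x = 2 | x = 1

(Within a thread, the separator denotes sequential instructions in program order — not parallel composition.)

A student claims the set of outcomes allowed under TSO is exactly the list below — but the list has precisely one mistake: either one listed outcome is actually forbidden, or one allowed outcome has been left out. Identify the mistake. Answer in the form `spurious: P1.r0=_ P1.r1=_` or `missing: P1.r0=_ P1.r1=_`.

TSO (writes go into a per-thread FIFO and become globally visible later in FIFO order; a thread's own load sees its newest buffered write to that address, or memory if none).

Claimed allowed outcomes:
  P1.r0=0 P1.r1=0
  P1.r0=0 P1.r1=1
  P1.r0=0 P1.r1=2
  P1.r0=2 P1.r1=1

missing: P1.r0=2 P1.r1=2

outcome vector order: (P1.r0,P1.r1)
under TSO → <0 0>, <0 1>, <0 2>, <2 1>, <2 2>
TSO∖claimed = {<2 2>}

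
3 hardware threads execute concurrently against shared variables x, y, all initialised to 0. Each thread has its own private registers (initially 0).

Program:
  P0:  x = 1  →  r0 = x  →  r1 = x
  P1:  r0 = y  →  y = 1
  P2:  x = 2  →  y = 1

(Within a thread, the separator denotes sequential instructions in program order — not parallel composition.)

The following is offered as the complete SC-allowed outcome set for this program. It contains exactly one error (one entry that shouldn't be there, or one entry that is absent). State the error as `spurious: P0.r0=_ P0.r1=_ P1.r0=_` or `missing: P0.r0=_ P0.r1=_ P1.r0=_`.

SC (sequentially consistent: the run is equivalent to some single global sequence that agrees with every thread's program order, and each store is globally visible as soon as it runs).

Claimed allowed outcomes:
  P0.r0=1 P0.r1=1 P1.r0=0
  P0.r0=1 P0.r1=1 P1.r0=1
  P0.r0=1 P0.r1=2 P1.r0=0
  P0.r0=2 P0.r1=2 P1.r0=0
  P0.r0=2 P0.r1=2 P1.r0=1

missing: P0.r0=1 P0.r1=2 P1.r0=1

outcome vector order: (P0.r0,P0.r1,P1.r0)
under SC → 110 111 120 121 220 221
SC∖claimed = {121}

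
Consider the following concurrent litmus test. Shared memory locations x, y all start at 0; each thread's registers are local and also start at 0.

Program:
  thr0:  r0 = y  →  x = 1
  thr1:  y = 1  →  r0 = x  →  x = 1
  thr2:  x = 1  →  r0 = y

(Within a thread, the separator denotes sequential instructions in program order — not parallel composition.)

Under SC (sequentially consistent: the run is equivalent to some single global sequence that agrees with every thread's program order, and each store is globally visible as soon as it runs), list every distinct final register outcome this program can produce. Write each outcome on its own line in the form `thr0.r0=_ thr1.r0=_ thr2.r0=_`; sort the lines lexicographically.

outcome vector order: (thr0.r0,thr1.r0,thr2.r0)
|SC outcomes| = 6

thr0.r0=0 thr1.r0=0 thr2.r0=1
thr0.r0=0 thr1.r0=1 thr2.r0=0
thr0.r0=0 thr1.r0=1 thr2.r0=1
thr0.r0=1 thr1.r0=0 thr2.r0=1
thr0.r0=1 thr1.r0=1 thr2.r0=0
thr0.r0=1 thr1.r0=1 thr2.r0=1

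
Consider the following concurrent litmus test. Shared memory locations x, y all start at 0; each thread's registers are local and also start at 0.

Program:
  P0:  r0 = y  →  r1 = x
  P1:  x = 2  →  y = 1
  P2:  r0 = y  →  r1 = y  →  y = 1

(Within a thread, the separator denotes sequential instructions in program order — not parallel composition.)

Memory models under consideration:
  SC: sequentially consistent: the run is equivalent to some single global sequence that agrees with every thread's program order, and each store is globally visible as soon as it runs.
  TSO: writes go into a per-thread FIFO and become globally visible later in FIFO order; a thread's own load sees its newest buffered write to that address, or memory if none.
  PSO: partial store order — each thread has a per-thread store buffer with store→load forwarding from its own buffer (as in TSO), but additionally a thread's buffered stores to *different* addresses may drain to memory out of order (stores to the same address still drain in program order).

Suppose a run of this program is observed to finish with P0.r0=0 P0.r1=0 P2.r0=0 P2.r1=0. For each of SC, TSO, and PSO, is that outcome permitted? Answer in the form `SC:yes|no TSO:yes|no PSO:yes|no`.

outcome vector order: (P0.r0,P0.r1,P2.r0,P2.r1)
under SC → 0/0/0/0 0/0/0/1 0/0/1/1 0/2/0/0 0/2/0/1 0/2/1/1 1/0/0/0 1/2/0/0 1/2/0/1 1/2/1/1
under TSO → 0/0/0/0 0/0/0/1 0/0/1/1 0/2/0/0 0/2/0/1 0/2/1/1 1/0/0/0 1/2/0/0 1/2/0/1 1/2/1/1
under PSO → 0/0/0/0 0/0/0/1 0/0/1/1 0/2/0/0 0/2/0/1 0/2/1/1 1/0/0/0 1/0/0/1 1/0/1/1 1/2/0/0 1/2/0/1 1/2/1/1
target 0/0/0/0 ∈ {SC,TSO,PSO}

SC:yes TSO:yes PSO:yes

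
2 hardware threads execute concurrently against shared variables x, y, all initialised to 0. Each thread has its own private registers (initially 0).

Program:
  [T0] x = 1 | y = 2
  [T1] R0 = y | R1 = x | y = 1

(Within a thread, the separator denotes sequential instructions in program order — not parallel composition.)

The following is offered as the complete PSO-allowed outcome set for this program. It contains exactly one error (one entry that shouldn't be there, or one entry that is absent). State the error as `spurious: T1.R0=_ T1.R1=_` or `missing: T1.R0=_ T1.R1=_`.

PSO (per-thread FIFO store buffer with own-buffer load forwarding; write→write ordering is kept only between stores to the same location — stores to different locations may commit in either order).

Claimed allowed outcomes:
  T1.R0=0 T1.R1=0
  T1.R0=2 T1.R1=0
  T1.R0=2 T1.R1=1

outcome vector order: (T1.R0,T1.R1)
PSO (4): <0 0>; <0 1>; <2 0>; <2 1>
PSO∖claimed = {<0 1>}

missing: T1.R0=0 T1.R1=1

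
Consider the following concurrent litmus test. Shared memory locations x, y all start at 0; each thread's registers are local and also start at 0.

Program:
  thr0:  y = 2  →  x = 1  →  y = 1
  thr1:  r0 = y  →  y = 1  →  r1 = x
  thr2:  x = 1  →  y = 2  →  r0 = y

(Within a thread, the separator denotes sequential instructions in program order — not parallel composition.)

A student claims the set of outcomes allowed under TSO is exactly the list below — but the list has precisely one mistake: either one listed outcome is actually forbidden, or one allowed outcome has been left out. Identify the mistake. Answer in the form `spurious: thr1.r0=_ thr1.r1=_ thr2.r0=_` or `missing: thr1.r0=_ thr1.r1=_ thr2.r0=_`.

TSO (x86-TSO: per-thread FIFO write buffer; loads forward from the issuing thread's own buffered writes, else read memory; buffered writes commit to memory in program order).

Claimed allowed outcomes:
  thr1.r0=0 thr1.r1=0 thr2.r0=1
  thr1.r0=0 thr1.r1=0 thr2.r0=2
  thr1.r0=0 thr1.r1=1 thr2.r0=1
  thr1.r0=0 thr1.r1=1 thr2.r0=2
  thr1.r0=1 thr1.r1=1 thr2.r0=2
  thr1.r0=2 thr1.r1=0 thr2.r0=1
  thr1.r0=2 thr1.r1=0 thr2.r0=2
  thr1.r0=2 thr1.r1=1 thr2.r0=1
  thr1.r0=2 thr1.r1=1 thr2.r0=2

outcome vector order: (thr1.r0,thr1.r1,thr2.r0)
[TSO] allowed = {001 002 011 012 111 112 201 202 211 212}
TSO∖claimed = {111}

missing: thr1.r0=1 thr1.r1=1 thr2.r0=1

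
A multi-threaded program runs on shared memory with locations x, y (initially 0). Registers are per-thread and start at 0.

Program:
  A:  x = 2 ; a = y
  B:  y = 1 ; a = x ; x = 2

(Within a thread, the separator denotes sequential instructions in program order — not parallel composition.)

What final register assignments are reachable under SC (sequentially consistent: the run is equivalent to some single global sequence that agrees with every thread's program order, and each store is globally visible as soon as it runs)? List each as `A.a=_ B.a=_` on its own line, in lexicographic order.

A.a=0 B.a=2
A.a=1 B.a=0
A.a=1 B.a=2

outcome vector order: (A.a,B.a)
|SC outcomes| = 3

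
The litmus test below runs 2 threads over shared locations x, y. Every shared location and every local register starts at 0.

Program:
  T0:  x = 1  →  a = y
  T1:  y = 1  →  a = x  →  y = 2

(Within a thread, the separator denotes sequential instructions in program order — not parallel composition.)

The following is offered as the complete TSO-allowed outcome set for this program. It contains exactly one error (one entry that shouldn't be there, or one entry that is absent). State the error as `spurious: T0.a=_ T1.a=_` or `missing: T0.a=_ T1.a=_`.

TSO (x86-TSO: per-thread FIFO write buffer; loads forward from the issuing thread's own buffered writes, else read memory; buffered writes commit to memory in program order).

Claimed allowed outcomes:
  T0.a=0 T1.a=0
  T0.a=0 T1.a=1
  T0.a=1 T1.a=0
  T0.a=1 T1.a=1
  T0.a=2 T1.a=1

missing: T0.a=2 T1.a=0

outcome vector order: (T0.a,T1.a)
under TSO → <0 0>, <0 1>, <1 0>, <1 1>, <2 0>, <2 1>
TSO∖claimed = {<2 0>}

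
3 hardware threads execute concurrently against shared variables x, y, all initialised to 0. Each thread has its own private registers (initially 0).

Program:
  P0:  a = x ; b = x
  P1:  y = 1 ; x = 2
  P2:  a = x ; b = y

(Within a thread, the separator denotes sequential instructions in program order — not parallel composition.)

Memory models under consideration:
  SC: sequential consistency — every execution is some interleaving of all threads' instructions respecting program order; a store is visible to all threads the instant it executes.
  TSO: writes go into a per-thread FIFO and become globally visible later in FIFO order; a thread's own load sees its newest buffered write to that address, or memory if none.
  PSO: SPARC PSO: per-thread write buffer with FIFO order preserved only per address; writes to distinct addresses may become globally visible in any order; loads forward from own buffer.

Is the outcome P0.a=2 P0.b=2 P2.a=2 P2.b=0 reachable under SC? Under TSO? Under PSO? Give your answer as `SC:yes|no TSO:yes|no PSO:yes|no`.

SC:no TSO:no PSO:yes

outcome vector order: (P0.a,P0.b,P2.a,P2.b)
under SC → 0000; 0001; 0021; 0200; 0201; 0221; 2200; 2201; 2221
under TSO → 0000; 0001; 0021; 0200; 0201; 0221; 2200; 2201; 2221
under PSO → 0000; 0001; 0020; 0021; 0200; 0201; 0220; 0221; 2200; 2201; 2220; 2221
target 2220 ∈ {PSO}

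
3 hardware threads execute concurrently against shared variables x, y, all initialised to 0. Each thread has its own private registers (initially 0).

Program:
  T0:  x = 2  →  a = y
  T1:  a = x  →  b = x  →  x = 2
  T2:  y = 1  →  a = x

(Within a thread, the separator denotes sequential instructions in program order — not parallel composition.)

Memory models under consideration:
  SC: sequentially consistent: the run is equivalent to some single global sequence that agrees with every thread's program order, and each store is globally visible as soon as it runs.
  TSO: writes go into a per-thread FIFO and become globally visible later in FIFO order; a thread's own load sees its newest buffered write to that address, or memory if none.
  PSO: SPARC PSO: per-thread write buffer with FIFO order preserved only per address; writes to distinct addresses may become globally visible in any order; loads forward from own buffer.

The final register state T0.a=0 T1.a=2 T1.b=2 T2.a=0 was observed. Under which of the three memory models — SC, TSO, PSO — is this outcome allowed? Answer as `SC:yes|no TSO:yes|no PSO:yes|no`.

outcome vector order: (T0.a,T1.a,T1.b,T2.a)
SC (9): <0 0 0 2>, <0 0 2 2>, <0 2 2 2>, <1 0 0 0>, <1 0 0 2>, <1 0 2 0>, <1 0 2 2>, <1 2 2 0>, <1 2 2 2>
TSO (12): <0 0 0 0>, <0 0 0 2>, <0 0 2 0>, <0 0 2 2>, <0 2 2 0>, <0 2 2 2>, <1 0 0 0>, <1 0 0 2>, <1 0 2 0>, <1 0 2 2>, <1 2 2 0>, <1 2 2 2>
PSO (12): <0 0 0 0>, <0 0 0 2>, <0 0 2 0>, <0 0 2 2>, <0 2 2 0>, <0 2 2 2>, <1 0 0 0>, <1 0 0 2>, <1 0 2 0>, <1 0 2 2>, <1 2 2 0>, <1 2 2 2>
target <0 2 2 0> ∈ {TSO,PSO}

SC:no TSO:yes PSO:yes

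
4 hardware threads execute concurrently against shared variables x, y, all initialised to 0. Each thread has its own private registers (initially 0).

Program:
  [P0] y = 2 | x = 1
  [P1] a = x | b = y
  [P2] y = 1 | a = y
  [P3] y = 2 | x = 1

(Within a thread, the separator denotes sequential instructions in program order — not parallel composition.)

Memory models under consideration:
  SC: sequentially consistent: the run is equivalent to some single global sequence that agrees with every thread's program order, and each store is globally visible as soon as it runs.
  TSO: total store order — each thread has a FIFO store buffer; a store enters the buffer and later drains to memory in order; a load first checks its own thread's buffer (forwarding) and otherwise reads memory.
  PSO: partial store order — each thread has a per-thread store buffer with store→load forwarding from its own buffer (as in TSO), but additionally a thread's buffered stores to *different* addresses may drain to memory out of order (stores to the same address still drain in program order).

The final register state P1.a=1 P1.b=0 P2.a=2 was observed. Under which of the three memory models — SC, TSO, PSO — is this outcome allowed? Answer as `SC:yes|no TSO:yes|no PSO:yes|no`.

outcome vector order: (P1.a,P1.b,P2.a)
SC: 10 outcomes — {(0,0,1) (0,0,2) (0,1,1) (0,1,2) (0,2,1) (0,2,2) (1,1,1) (1,1,2) (1,2,1) (1,2,2)}
TSO: 10 outcomes — {(0,0,1) (0,0,2) (0,1,1) (0,1,2) (0,2,1) (0,2,2) (1,1,1) (1,1,2) (1,2,1) (1,2,2)}
PSO: 12 outcomes — {(0,0,1) (0,0,2) (0,1,1) (0,1,2) (0,2,1) (0,2,2) (1,0,1) (1,0,2) (1,1,1) (1,1,2) (1,2,1) (1,2,2)}
target (1,0,2) ∈ {PSO}

SC:no TSO:no PSO:yes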